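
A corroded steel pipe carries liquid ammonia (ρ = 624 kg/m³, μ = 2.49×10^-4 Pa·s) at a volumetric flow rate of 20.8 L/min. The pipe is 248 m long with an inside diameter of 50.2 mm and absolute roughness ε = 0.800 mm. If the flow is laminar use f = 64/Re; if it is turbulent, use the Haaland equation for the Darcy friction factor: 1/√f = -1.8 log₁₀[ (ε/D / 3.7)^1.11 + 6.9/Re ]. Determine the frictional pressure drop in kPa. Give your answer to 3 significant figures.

Q = 20.8 L/min = 20.8/60000 = 0.0003467 m³/s.
Cross-sectional area A = πD²/4 = π(0.0502)²/4 = 0.001979 m²; mean velocity V = Q/A = 0.0003467/0.001979 = 0.1752 m/s.
Reynolds number Re = ρVD/μ = 624 · 0.1752 · 0.0502 / 0.000249 = 2.203e+04.
Re > 4000 → turbulent. Relative roughness ε/D = 0.0008/0.0502 = 0.0159. Haaland: 1/√f = -1.8 log₁₀[(0.0159/3.7)^1.11 + 6.9/2.203e+04] = -1.8 log₁₀[0.00237 + 0.000313] = 4.63, so f = 0.04665.
Darcy-Weisbach: ΔP = f(L/D)(ρV²/2) = 0.04665·(248/0.0502)·(624·0.1752²/2) = 0.04665·4940·9.572 = 2206 Pa.
ΔP = 2206 Pa = 2.21 kPa.

ΔP ≈ 2.21 kPa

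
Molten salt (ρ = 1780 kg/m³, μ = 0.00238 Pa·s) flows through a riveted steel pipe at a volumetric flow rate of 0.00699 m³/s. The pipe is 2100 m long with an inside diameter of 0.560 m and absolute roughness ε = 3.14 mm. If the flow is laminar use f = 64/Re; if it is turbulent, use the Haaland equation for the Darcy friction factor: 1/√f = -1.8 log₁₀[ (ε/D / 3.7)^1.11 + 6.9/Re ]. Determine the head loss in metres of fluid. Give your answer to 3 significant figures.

Cross-sectional area A = πD²/4 = π(0.56)²/4 = 0.2463 m²; mean velocity V = Q/A = 0.00699/0.2463 = 0.02838 m/s.
Reynolds number Re = ρVD/μ = 1780 · 0.02838 · 0.56 / 0.00238 = 1.189e+04.
Re > 4000 → turbulent. Relative roughness ε/D = 0.00314/0.56 = 0.00561. Haaland: 1/√f = -1.8 log₁₀[(0.00561/3.7)^1.11 + 6.9/1.189e+04] = -1.8 log₁₀[0.000742 + 0.000581] = 5.181, so f = 0.03725.
Darcy-Weisbach: ΔP = f(L/D)(ρV²/2) = 0.03725·(2100/0.56)·(1780·0.02838²/2) = 0.03725·3750·0.7168 = 100.1 Pa.
Head loss h_f = ΔP/(ρg) = 100.1/(1780·9.81) = 0.00573 m.

h_f ≈ 0.00573 m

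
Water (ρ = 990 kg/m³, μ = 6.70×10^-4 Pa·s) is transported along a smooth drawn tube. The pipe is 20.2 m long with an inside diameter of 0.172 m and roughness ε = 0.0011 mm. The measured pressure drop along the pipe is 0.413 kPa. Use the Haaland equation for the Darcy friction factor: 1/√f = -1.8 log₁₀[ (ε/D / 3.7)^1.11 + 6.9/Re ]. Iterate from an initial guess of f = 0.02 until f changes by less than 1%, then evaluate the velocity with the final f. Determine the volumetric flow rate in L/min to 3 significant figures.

Rearranging Darcy-Weisbach: V = √(2·ΔP·D/(f·L·ρ)). With ε/D = 1.1e-06/0.172 = 6.4e-06, iterate starting from f = 0.02:
  f = 0.02 → V = √(2·413·0.172/(0.02·20.2·990)) = 0.596 m/s; Re = ρVD/μ = 1.515e+05; f → 0.0164
  f = 0.0164 → V = 0.6581 m/s; Re = 1.673e+05; f → 0.01609
  f = 0.01609 → V = 0.6646 m/s; Re = 1.689e+05; f → 0.01605
Converged (Δf/f < 1%). With the final f = 0.01605: V = √(2·413·0.172/(0.01605·20.2·990)) = 0.6652 m/s.
Q = V·A = 0.6652·(π/4·0.172²) = 0.01546 m³/s = 927 L/min.

Q ≈ 927 L/min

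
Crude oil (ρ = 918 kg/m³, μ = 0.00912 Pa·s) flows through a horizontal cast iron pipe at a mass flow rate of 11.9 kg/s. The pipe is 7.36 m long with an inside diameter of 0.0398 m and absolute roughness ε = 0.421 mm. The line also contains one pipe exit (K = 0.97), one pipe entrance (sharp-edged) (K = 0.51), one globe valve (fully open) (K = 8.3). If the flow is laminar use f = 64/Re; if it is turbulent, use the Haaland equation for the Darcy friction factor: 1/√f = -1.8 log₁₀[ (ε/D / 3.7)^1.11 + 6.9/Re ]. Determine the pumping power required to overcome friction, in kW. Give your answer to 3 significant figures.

P ≈ 11.1 kW

A = πD²/4 = π(0.0398)²/4 = 0.001244 m²; mean velocity V = ṁ/(ρA) = 11.9/(918 · 0.001244) = 10.42 m/s.
Reynolds number Re = ρVD/μ = 918 · 10.42 · 0.0398 / 0.00912 = 4.174e+04.
Re > 4000 → turbulent. Relative roughness ε/D = 0.000421/0.0398 = 0.0106. Haaland: 1/√f = -1.8 log₁₀[(0.0106/3.7)^1.11 + 6.9/4.174e+04] = -1.8 log₁₀[0.0015 + 0.000165] = 5.001, so f = 0.03999.
Total minor-loss coefficient ΣK = 1·0.97 + 1·0.51 + 1·8.3 = 9.78.
ΔP = [f·L/D + ΣK]·(ρV²/2) = [0.03999·7.36/0.0398 + 9.78]·(918·10.42²/2) = [7.394 + 9.78]·4.983e+04 = 8.558e+05 Pa.
Q = ṁ/ρ = 11.9/918 = 0.01296 m³/s.
Pumping power P = QΔP = 0.01296·8.558e+05 = 11090 W = 11.1 kW.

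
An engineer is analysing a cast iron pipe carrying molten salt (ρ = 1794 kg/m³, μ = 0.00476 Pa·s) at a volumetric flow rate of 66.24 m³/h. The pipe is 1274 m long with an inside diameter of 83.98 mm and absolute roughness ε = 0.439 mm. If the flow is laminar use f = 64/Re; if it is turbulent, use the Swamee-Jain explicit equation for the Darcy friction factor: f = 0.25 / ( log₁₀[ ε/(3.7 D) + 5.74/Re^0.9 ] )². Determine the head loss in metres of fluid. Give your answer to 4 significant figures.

h_f ≈ 272.1 m

Q = 66.24 m³/h = 66.24/3600 = 0.0184 m³/s.
Cross-sectional area A = πD²/4 = π(0.08398)²/4 = 0.005539 m²; mean velocity V = Q/A = 0.0184/0.005539 = 3.322 m/s.
Reynolds number Re = ρVD/μ = 1794 · 3.322 · 0.08398 / 0.00476 = 1.051e+05.
Re > 4000 → turbulent. Relative roughness ε/D = 0.000439/0.08398 = 0.00523. Swamee-Jain: f = 0.25/(log₁₀[0.00523/3.7 + 5.74/1.051e+05^0.9])² = 0.25/(log₁₀[0.00141 + 0.000174])² = 0.25/(-2.8)² = 0.0319.
Darcy-Weisbach: ΔP = f(L/D)(ρV²/2) = 0.0319·(1274/0.08398)·(1794·3.322²/2) = 0.0319·1.517e+04·9898 = 4.789e+06 Pa.
Head loss h_f = ΔP/(ρg) = 4.789e+06/(1794·9.81) = 272.1 m.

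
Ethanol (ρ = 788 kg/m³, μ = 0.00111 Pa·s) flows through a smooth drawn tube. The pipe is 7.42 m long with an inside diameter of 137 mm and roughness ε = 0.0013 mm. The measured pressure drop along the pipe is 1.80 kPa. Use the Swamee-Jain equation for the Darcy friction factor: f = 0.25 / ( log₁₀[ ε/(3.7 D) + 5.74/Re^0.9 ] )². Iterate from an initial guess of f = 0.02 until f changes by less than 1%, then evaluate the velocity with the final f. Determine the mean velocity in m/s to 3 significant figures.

Rearranging Darcy-Weisbach: V = √(2·ΔP·D/(f·L·ρ)). With ε/D = 1.3e-06/0.137 = 9.49e-06, iterate starting from f = 0.02:
  f = 0.02 → V = √(2·1800·0.137/(0.02·7.42·788)) = 2.054 m/s; Re = ρVD/μ = 1.997e+05; f → 0.01562
  f = 0.01562 → V = 2.324 m/s; Re = 2.26e+05; f → 0.01526
  f = 0.01526 → V = 2.351 m/s; Re = 2.286e+05; f → 0.01523
Converged (Δf/f < 1%). With the final f = 0.01523: V = √(2·1800·0.137/(0.01523·7.42·788)) = 2.353 m/s.

V ≈ 2.35 m/s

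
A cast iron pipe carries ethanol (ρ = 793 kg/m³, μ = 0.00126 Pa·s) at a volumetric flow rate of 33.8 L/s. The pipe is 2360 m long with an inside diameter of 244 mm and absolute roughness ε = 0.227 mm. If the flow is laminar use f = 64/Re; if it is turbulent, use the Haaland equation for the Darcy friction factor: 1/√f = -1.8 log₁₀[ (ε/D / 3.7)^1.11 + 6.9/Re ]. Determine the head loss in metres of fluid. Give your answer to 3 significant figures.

h_f ≈ 5.54 m

Q = 33.8 L/s = 33.8/1000 = 0.0338 m³/s.
Cross-sectional area A = πD²/4 = π(0.244)²/4 = 0.04676 m²; mean velocity V = Q/A = 0.0338/0.04676 = 0.7228 m/s.
Reynolds number Re = ρVD/μ = 793 · 0.7228 · 0.244 / 0.00126 = 1.11e+05.
Re > 4000 → turbulent. Relative roughness ε/D = 0.000227/0.244 = 0.00093. Haaland: 1/√f = -1.8 log₁₀[(0.00093/3.7)^1.11 + 6.9/1.11e+05] = -1.8 log₁₀[0.000101 + 6.22e-05] = 6.817, so f = 0.02152.
Darcy-Weisbach: ΔP = f(L/D)(ρV²/2) = 0.02152·(2360/0.244)·(793·0.7228²/2) = 0.02152·9672·207.2 = 4.312e+04 Pa.
Head loss h_f = ΔP/(ρg) = 4.312e+04/(793·9.81) = 5.54 m.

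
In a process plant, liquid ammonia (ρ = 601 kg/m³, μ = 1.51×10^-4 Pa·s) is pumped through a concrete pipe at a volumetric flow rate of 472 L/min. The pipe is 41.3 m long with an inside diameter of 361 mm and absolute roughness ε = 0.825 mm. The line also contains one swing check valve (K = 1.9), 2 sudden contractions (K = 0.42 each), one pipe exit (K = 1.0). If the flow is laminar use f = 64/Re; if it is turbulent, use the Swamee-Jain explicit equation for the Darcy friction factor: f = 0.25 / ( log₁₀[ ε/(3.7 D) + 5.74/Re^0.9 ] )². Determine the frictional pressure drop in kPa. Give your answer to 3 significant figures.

ΔP ≈ 0.0119 kPa

Q = 472 L/min = 472/60000 = 0.007867 m³/s.
Cross-sectional area A = πD²/4 = π(0.361)²/4 = 0.1024 m²; mean velocity V = Q/A = 0.007867/0.1024 = 0.07686 m/s.
Reynolds number Re = ρVD/μ = 601 · 0.07686 · 0.361 / 0.000151 = 1.104e+05.
Re > 4000 → turbulent. Relative roughness ε/D = 0.000825/0.361 = 0.00229. Swamee-Jain: f = 0.25/(log₁₀[0.00229/3.7 + 5.74/1.104e+05^0.9])² = 0.25/(log₁₀[0.000618 + 0.000166])² = 0.25/(-3.106)² = 0.02592.
Total minor-loss coefficient ΣK = 1·1.9 + 2·0.42 + 1·1 = 3.74.
ΔP = [f·L/D + ΣK]·(ρV²/2) = [0.02592·41.3/0.361 + 3.74]·(601·0.07686²/2) = [2.965 + 3.74]·1.775 = 11.9 Pa.
ΔP = 11.9 Pa = 0.0119 kPa.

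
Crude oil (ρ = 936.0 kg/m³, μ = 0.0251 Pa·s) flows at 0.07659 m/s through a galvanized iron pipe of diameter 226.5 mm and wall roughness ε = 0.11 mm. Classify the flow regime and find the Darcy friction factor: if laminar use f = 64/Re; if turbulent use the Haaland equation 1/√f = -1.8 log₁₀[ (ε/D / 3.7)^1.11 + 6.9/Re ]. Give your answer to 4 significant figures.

Re = ρVD/μ = 936·0.07659·0.2265/0.0251 = 646.9.
Re < 2300 → laminar, so f = 64/Re = 0.09893 (roughness is irrelevant in laminar flow).

f ≈ 0.09893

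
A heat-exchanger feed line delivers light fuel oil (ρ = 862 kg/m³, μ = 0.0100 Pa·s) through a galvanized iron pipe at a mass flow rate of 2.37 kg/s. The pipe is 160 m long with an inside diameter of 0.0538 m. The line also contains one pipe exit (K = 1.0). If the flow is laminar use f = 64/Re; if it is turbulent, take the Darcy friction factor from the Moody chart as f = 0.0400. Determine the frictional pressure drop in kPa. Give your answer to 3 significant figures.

ΔP ≈ 75.6 kPa

A = πD²/4 = π(0.0538)²/4 = 0.002273 m²; mean velocity V = ṁ/(ρA) = 2.37/(862 · 0.002273) = 1.209 m/s.
Reynolds number Re = ρVD/μ = 862 · 1.209 · 0.0538 / 0.01 = 5609.
Re > 4000 → turbulent; use the Moody-chart value f = 0.0400.
Total minor-loss coefficient ΣK = 1·1 = 1.
ΔP = [f·L/D + ΣK]·(ρV²/2) = [0.04·160/0.0538 + 1]·(862·1.209²/2) = [119 + 1]·630.4 = 7.563e+04 Pa.
ΔP = 7.563e+04 Pa = 75.6 kPa.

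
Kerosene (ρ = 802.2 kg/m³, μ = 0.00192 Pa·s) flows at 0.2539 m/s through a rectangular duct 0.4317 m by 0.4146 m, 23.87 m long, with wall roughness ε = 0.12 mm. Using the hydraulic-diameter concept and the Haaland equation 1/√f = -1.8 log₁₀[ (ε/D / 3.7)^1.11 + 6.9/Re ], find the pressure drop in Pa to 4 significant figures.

Hydraulic diameter D_h = 4A/P = 4·(0.4317·0.4146)/(2·(0.4317+0.4146)) = 0.7159/1.693 = 0.423 m.
Re = ρVD_h/μ = 802.2·0.2539·0.423/0.00192 = 4.487e+04.
ε/D_h = 0.00012/0.423 = 0.000284; Haaland gives 1/√f = -1.8 log₁₀[2.7e-05+0.000154] = 6.737, so f = 0.02203.
ΔP = f(L/D_h)(ρV²/2) = 0.02203·23.87/0.423·25.86 = 32.15 Pa.

ΔP ≈ 32.15 Pa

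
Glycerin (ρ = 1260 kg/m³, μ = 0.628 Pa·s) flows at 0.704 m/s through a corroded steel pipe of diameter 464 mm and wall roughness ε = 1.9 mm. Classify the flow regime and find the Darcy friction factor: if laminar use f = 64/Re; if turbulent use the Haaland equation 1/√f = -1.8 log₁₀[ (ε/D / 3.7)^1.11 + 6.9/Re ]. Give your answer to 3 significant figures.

Re = ρVD/μ = 1260·0.704·0.464/0.628 = 655.4.
Re < 2300 → laminar, so f = 64/Re = 0.09765 (roughness is irrelevant in laminar flow).

f ≈ 0.0977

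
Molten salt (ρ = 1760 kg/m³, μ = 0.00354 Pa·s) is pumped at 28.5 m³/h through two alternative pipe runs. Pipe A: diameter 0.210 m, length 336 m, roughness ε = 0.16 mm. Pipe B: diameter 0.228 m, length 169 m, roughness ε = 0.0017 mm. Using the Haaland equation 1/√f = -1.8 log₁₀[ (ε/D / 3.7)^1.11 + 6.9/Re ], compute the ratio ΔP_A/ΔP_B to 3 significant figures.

Pipe A: V = Q/A = 0.007917/0.03464 = 0.2286 m/s; Re = 2.386e+04; ε/D = 0.000762; Haaland → f = 0.02621; ΔP_A = f(L/D)(ρV²/2) = 1928 Pa.
Pipe B: V = Q/A = 0.007917/0.04083 = 0.1939 m/s; Re = 2.198e+04; ε/D = 7.46e-06; Haaland → f = 0.02516; ΔP_B = f(L/D)(ρV²/2) = 617 Pa.
ΔP_A/ΔP_B = 1928/617 = 3.12.

ΔP_A/ΔP_B ≈ 3.12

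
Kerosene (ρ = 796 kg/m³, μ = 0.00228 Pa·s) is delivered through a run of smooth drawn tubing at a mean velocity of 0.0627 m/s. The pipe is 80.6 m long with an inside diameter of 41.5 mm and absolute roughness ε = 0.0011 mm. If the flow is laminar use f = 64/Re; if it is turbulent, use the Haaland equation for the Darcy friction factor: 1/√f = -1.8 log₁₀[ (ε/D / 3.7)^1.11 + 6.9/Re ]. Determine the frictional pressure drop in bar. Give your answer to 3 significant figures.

ΔP ≈ 0.00214 bar

Reynolds number Re = ρVD/μ = 796 · 0.0627 · 0.0415 / 0.00228 = 908.4.
Re < 2300 → laminar flow, so f = 64/Re = 64/908.4 = 0.07045 (the turbulent correlation is not needed).
Darcy-Weisbach: ΔP = f(L/D)(ρV²/2) = 0.07045·(80.6/0.0415)·(796·0.0627²/2) = 0.07045·1942·1.565 = 214.1 Pa.
ΔP = 214.1 Pa = 0.00214 bar.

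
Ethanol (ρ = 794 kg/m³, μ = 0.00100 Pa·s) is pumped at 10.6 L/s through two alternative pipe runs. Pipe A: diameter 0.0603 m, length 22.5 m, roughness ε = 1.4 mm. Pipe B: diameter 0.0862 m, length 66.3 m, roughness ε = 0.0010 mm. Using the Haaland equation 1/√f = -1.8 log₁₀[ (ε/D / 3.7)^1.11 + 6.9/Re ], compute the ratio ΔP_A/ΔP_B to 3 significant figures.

ΔP_A/ΔP_B ≈ 6.15

Pipe A: V = Q/A = 0.0106/0.002856 = 3.712 m/s; Re = 1.777e+05; ε/D = 0.0232; Haaland → f = 0.05184; ΔP_A = f(L/D)(ρV²/2) = 1.058e+05 Pa.
Pipe B: V = Q/A = 0.0106/0.005836 = 1.816 m/s; Re = 1.243e+05; ε/D = 1.16e-05; Haaland → f = 0.01709; ΔP_B = f(L/D)(ρV²/2) = 1.722e+04 Pa.
ΔP_A/ΔP_B = 1.058e+05/1.722e+04 = 6.15.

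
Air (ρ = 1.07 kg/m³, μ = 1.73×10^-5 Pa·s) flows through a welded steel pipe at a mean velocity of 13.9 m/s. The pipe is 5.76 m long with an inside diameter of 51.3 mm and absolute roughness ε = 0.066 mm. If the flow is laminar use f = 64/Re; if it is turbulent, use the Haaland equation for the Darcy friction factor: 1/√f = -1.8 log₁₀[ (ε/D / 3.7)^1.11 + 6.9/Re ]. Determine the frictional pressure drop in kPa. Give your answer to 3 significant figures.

Reynolds number Re = ρVD/μ = 1.07 · 13.9 · 0.0513 / 1.73e-05 = 4.41e+04.
Re > 4000 → turbulent. Relative roughness ε/D = 6.6e-05/0.0513 = 0.00129. Haaland: 1/√f = -1.8 log₁₀[(0.00129/3.7)^1.11 + 6.9/4.41e+04] = -1.8 log₁₀[0.000145 + 0.000156] = 6.338, so f = 0.02489.
Darcy-Weisbach: ΔP = f(L/D)(ρV²/2) = 0.02489·(5.76/0.0513)·(1.07·13.9²/2) = 0.02489·112.3·103.4 = 288.9 Pa.
ΔP = 288.9 Pa = 0.289 kPa.

ΔP ≈ 0.289 kPa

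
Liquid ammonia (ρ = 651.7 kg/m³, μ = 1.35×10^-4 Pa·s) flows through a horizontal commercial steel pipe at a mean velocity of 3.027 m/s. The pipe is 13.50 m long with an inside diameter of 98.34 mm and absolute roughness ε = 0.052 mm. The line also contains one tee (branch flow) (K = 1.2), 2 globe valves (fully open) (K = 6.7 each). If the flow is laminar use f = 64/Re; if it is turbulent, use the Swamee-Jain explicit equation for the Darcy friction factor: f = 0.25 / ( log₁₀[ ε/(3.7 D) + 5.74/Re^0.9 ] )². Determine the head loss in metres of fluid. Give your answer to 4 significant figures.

Reynolds number Re = ρVD/μ = 651.7 · 3.027 · 0.09834 / 0.000135 = 1.437e+06.
Re > 4000 → turbulent. Relative roughness ε/D = 5.2e-05/0.09834 = 0.000529. Swamee-Jain: f = 0.25/(log₁₀[0.000529/3.7 + 5.74/1.437e+06^0.9])² = 0.25/(log₁₀[0.000143 + 1.65e-05])² = 0.25/(-3.798)² = 0.01734.
Total minor-loss coefficient ΣK = 1·1.2 + 2·6.7 = 14.6.
ΔP = [f·L/D + ΣK]·(ρV²/2) = [0.01734·13.5/0.09834 + 14.6]·(651.7·3.027²/2) = [2.38 + 14.6]·2986 = 5.07e+04 Pa.
Head loss h_f = ΔP/(ρg) = 5.07e+04/(651.7·9.81) = 7.930 m.

h_f ≈ 7.930 m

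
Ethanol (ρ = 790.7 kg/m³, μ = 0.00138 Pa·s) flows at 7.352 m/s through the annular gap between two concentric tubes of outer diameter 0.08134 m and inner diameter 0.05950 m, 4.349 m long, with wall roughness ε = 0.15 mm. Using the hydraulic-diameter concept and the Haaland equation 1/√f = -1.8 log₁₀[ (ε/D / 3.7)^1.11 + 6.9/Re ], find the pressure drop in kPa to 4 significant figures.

ΔP ≈ 146.1 kPa

Hydraulic diameter D_h = 4A/P = D_o - D_i = 0.08134 - 0.0595 = 0.02184 m.
Re = ρVD_h/μ = 790.7·7.352·0.02184/0.00138 = 9.2e+04.
ε/D_h = 0.00015/0.02184 = 0.00687; Haaland gives 1/√f = -1.8 log₁₀[0.000929+7.5e-05] = 5.397, so f = 0.03434.
ΔP = f(L/D_h)(ρV²/2) = 0.03434·4.349/0.02184·2.137e+04 = 1.461e+05 Pa.
ΔP = 146.1 kPa.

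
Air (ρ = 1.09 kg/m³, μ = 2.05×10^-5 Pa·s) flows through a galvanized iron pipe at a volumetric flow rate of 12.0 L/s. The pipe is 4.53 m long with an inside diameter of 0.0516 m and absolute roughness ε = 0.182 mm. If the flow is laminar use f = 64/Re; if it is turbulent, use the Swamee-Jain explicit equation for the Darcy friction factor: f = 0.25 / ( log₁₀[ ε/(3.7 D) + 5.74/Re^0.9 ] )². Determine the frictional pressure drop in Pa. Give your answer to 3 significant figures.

Q = 12.0 L/s = 12.0/1000 = 0.012 m³/s.
Cross-sectional area A = πD²/4 = π(0.0516)²/4 = 0.002091 m²; mean velocity V = Q/A = 0.012/0.002091 = 5.738 m/s.
Reynolds number Re = ρVD/μ = 1.09 · 5.738 · 0.0516 / 2.05e-05 = 1.574e+04.
Re > 4000 → turbulent. Relative roughness ε/D = 0.000182/0.0516 = 0.00353. Swamee-Jain: f = 0.25/(log₁₀[0.00353/3.7 + 5.74/1.574e+04^0.9])² = 0.25/(log₁₀[0.000953 + 0.000958])² = 0.25/(-2.719)² = 0.03383.
Darcy-Weisbach: ΔP = f(L/D)(ρV²/2) = 0.03383·(4.53/0.0516)·(1.09·5.738²/2) = 0.03383·87.79·17.95 = 53.29 Pa.

ΔP ≈ 53.3 Pa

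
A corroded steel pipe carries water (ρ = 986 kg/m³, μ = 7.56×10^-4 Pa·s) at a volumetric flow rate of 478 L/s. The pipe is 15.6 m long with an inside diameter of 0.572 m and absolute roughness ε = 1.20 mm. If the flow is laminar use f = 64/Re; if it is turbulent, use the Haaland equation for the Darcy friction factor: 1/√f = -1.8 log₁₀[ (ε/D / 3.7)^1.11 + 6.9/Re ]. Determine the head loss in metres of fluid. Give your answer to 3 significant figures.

h_f ≈ 0.115 m

Q = 478 L/s = 478/1000 = 0.478 m³/s.
Cross-sectional area A = πD²/4 = π(0.572)²/4 = 0.257 m²; mean velocity V = Q/A = 0.478/0.257 = 1.86 m/s.
Reynolds number Re = ρVD/μ = 986 · 1.86 · 0.572 / 0.000756 = 1.388e+06.
Re > 4000 → turbulent. Relative roughness ε/D = 0.0012/0.572 = 0.0021. Haaland: 1/√f = -1.8 log₁₀[(0.0021/3.7)^1.11 + 6.9/1.388e+06] = -1.8 log₁₀[0.000249 + 4.97e-06] = 6.471, so f = 0.02388.
Darcy-Weisbach: ΔP = f(L/D)(ρV²/2) = 0.02388·(15.6/0.572)·(986·1.86²/2) = 0.02388·27.27·1706 = 1111 Pa.
Head loss h_f = ΔP/(ρg) = 1111/(986·9.81) = 0.115 m.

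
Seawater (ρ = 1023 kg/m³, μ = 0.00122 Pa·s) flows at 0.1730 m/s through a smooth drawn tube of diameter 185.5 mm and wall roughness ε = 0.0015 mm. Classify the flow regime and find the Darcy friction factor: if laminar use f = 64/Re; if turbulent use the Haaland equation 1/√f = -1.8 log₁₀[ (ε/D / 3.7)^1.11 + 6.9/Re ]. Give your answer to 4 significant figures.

f ≈ 0.02395

Re = ρVD/μ = 1023·0.173·0.1855/0.00122 = 2.691e+04.
Re > 4000 → turbulent. ε/D = 1.5e-06/0.1855 = 8.09e-06; Haaland: 1/√f = -1.8 log₁₀[5.21e-07 + 0.000256] = 6.462, so f = 0.02395.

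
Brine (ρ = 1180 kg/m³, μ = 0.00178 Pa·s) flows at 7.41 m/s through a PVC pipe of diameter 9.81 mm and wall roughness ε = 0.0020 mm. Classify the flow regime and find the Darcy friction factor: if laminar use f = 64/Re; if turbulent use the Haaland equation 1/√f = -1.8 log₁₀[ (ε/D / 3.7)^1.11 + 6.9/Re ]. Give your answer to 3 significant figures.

f ≈ 0.0215

Re = ρVD/μ = 1180·7.41·0.00981/0.00178 = 4.819e+04.
Re > 4000 → turbulent. ε/D = 2e-06/0.00981 = 0.000204; Haaland: 1/√f = -1.8 log₁₀[1.87e-05 + 0.000143] = 6.823, so f = 0.02148.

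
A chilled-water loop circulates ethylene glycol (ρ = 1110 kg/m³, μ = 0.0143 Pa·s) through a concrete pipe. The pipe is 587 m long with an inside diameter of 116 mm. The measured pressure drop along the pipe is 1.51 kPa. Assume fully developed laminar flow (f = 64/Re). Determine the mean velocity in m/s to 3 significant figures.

For laminar flow, f = 64/Re with Re = ρVD/μ, so Darcy-Weisbach reduces to ΔP = 32μLV/D². Solving for V: V = ΔP·D²/(32μL) = 1510·(0.116)²/(32·0.0143·587) = 0.07564 m/s.
Check: Re = ρVD/μ = 1110·0.07564·0.116/0.0143 = 681.1 < 2300, so the laminar assumption holds.

V ≈ 0.0756 m/s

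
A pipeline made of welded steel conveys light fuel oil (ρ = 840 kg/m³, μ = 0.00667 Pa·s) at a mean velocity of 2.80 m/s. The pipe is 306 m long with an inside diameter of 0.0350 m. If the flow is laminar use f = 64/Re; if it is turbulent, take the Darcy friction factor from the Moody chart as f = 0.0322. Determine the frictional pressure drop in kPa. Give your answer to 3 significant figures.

ΔP ≈ 927 kPa

Reynolds number Re = ρVD/μ = 840 · 2.8 · 0.035 / 0.00667 = 1.234e+04.
Re > 4000 → turbulent; use the Moody-chart value f = 0.0322.
Darcy-Weisbach: ΔP = f(L/D)(ρV²/2) = 0.0322·(306/0.035)·(840·2.8²/2) = 0.0322·8743·3293 = 9.27e+05 Pa.
ΔP = 9.27e+05 Pa = 927 kPa.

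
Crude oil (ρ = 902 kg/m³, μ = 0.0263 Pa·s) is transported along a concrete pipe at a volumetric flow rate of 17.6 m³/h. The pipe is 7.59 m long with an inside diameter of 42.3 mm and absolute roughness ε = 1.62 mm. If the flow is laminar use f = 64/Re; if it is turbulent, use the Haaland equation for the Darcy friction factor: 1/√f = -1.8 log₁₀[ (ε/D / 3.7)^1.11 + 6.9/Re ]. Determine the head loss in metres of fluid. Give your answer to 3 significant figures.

Q = 17.6 m³/h = 17.6/3600 = 0.004889 m³/s.
Cross-sectional area A = πD²/4 = π(0.0423)²/4 = 0.001405 m²; mean velocity V = Q/A = 0.004889/0.001405 = 3.479 m/s.
Reynolds number Re = ρVD/μ = 902 · 3.479 · 0.0423 / 0.0263 = 5047.
Re > 4000 → turbulent. Relative roughness ε/D = 0.00162/0.0423 = 0.0383. Haaland: 1/√f = -1.8 log₁₀[(0.0383/3.7)^1.11 + 6.9/5047] = -1.8 log₁₀[0.00626 + 0.00137] = 3.812, so f = 0.06883.
Darcy-Weisbach: ΔP = f(L/D)(ρV²/2) = 0.06883·(7.59/0.0423)·(902·3.479²/2) = 0.06883·179.4·5458 = 6.741e+04 Pa.
Head loss h_f = ΔP/(ρg) = 6.741e+04/(902·9.81) = 7.62 m.

h_f ≈ 7.62 m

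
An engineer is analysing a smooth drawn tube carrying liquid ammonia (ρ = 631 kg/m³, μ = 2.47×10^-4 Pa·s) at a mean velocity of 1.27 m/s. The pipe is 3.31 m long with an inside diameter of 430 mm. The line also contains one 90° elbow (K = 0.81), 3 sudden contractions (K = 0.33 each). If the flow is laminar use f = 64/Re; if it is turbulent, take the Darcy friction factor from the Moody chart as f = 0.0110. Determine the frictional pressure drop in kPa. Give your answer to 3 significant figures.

ΔP ≈ 0.959 kPa

Reynolds number Re = ρVD/μ = 631 · 1.27 · 0.43 / 0.000247 = 1.395e+06.
Re > 4000 → turbulent; use the Moody-chart value f = 0.0110.
Total minor-loss coefficient ΣK = 1·0.81 + 3·0.33 = 1.8.
ΔP = [f·L/D + ΣK]·(ρV²/2) = [0.011·3.31/0.43 + 1.8]·(631·1.27²/2) = [0.08467 + 1.8]·508.9 = 959.1 Pa.
ΔP = 959.1 Pa = 0.959 kPa.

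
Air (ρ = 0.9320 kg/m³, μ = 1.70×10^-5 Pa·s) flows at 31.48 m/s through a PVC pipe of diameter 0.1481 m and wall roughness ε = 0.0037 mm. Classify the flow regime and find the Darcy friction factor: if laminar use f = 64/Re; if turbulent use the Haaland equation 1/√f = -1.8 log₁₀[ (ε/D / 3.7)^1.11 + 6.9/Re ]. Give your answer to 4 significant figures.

f ≈ 0.01497

Re = ρVD/μ = 0.932·31.48·0.1481/1.7e-05 = 2.556e+05.
Re > 4000 → turbulent. ε/D = 3.7e-06/0.1481 = 2.5e-05; Haaland: 1/√f = -1.8 log₁₀[1.82e-06 + 2.7e-05] = 8.173, so f = 0.01497.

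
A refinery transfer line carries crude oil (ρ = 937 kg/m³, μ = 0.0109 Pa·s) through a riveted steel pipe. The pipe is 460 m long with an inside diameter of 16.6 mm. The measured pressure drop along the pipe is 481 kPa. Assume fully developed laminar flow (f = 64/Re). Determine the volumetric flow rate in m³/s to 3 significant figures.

For laminar flow, f = 64/Re with Re = ρVD/μ, so Darcy-Weisbach reduces to ΔP = 32μLV/D². Solving for V: V = ΔP·D²/(32μL) = 4.81e+05·(0.0166)²/(32·0.0109·460) = 0.8261 m/s.
Check: Re = ρVD/μ = 937·0.8261·0.0166/0.0109 = 1179 < 2300, so the laminar assumption holds.
Q = V·A = 0.8261·(π/4·0.0166²) = 0.0001788 m³/s = 1.79×10^-4 m³/s.

Q ≈ 1.79×10^-4 m³/s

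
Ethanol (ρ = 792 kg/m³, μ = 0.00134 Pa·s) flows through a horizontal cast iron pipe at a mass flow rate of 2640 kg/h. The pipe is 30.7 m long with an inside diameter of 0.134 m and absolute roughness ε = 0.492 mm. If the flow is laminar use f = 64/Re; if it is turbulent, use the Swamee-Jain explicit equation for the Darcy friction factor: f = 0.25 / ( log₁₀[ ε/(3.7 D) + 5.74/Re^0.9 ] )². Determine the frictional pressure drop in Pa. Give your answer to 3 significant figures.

ṁ = 2640 kg/h = 2640/3600 = 0.7333 kg/s.
A = πD²/4 = π(0.134)²/4 = 0.0141 m²; mean velocity V = ṁ/(ρA) = 0.7333/(792 · 0.0141) = 0.06566 m/s.
Reynolds number Re = ρVD/μ = 792 · 0.06566 · 0.134 / 0.00134 = 5200.
Re > 4000 → turbulent. Relative roughness ε/D = 0.000492/0.134 = 0.00367. Swamee-Jain: f = 0.25/(log₁₀[0.00367/3.7 + 5.74/5200^0.9])² = 0.25/(log₁₀[0.000992 + 0.0026])² = 0.25/(-2.445)² = 0.04182.
Darcy-Weisbach: ΔP = f(L/D)(ρV²/2) = 0.04182·(30.7/0.134)·(792·0.06566²/2) = 0.04182·229.1·1.707 = 16.36 Pa.

ΔP ≈ 16.4 Pa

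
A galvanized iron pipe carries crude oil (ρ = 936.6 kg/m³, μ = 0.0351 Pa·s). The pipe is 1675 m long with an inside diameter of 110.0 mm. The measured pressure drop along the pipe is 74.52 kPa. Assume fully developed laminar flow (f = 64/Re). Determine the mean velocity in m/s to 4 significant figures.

For laminar flow, f = 64/Re with Re = ρVD/μ, so Darcy-Weisbach reduces to ΔP = 32μLV/D². Solving for V: V = ΔP·D²/(32μL) = 7.452e+04·(0.11)²/(32·0.0351·1675) = 0.4793 m/s.
Check: Re = ρVD/μ = 936.6·0.4793·0.11/0.0351 = 1407 < 2300, so the laminar assumption holds.

V ≈ 0.4793 m/s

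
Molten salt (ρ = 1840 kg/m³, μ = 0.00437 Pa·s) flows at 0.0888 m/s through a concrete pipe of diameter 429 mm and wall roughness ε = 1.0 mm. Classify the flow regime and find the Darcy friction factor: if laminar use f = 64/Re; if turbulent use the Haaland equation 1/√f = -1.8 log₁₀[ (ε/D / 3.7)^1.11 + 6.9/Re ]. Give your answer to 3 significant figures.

Re = ρVD/μ = 1840·0.0888·0.429/0.00437 = 1.604e+04.
Re > 4000 → turbulent. ε/D = 0.001/0.429 = 0.00233; Haaland: 1/√f = -1.8 log₁₀[0.00028 + 0.00043] = 5.667, so f = 0.03113.

f ≈ 0.0311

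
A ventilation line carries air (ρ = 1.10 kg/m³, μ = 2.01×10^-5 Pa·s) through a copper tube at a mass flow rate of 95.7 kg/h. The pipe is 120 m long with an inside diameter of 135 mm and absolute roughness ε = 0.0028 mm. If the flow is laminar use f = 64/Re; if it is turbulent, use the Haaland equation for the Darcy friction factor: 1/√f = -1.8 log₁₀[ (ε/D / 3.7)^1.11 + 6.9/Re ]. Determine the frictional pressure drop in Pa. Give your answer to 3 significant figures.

ṁ = 95.7 kg/h = 95.7/3600 = 0.02658 kg/s.
A = πD²/4 = π(0.135)²/4 = 0.01431 m²; mean velocity V = ṁ/(ρA) = 0.02658/(1.1 · 0.01431) = 1.688 m/s.
Reynolds number Re = ρVD/μ = 1.1 · 1.688 · 0.135 / 2.01e-05 = 1.247e+04.
Re > 4000 → turbulent. Relative roughness ε/D = 2.8e-06/0.135 = 2.07e-05. Haaland: 1/√f = -1.8 log₁₀[(2.07e-05/3.7)^1.11 + 6.9/1.247e+04] = -1.8 log₁₀[1.48e-06 + 0.000553] = 5.861, so f = 0.02911.
Darcy-Weisbach: ΔP = f(L/D)(ρV²/2) = 0.02911·(120/0.135)·(1.1·1.688²/2) = 0.02911·888.9·1.568 = 40.57 Pa.

ΔP ≈ 40.6 Pa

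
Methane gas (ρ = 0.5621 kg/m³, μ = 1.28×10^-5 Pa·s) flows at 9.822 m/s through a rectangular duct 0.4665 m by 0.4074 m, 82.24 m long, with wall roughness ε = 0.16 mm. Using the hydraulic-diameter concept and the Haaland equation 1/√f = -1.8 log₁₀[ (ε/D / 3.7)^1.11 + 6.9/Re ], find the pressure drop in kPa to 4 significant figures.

ΔP ≈ 0.09243 kPa

Hydraulic diameter D_h = 4A/P = 4·(0.4665·0.4074)/(2·(0.4665+0.4074)) = 0.7602/1.748 = 0.435 m.
Re = ρVD_h/μ = 0.5621·9.822·0.435/1.28e-05 = 1.876e+05.
ε/D_h = 0.00016/0.435 = 0.000368; Haaland gives 1/√f = -1.8 log₁₀[3.61e-05+3.68e-05] = 7.448, so f = 0.01803.
ΔP = f(L/D_h)(ρV²/2) = 0.01803·82.24/0.435·27.11 = 92.43 Pa.
ΔP = 0.09243 kPa.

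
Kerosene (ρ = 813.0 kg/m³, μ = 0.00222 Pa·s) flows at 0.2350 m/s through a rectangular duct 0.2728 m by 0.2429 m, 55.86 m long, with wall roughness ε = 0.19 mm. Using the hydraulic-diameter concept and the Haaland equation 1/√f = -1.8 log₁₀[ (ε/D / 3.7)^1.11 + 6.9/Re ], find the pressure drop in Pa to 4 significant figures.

ΔP ≈ 129.6 Pa

Hydraulic diameter D_h = 4A/P = 4·(0.2728·0.2429)/(2·(0.2728+0.2429)) = 0.2651/1.031 = 0.257 m.
Re = ρVD_h/μ = 813·0.235·0.257/0.00222 = 2.212e+04.
ε/D_h = 0.00019/0.257 = 0.000739; Haaland gives 1/√f = -1.8 log₁₀[7.83e-05+0.000312] = 6.136, so f = 0.02656.
ΔP = f(L/D_h)(ρV²/2) = 0.02656·55.86/0.257·22.45 = 129.6 Pa.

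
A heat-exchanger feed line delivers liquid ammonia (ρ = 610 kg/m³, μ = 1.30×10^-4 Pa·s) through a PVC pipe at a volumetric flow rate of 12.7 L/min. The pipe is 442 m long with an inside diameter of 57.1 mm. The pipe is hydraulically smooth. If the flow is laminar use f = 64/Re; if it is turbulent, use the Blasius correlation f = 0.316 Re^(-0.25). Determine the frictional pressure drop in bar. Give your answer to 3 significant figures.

ΔP ≈ 0.00418 bar

Q = 12.7 L/min = 12.7/60000 = 0.0002117 m³/s.
Cross-sectional area A = πD²/4 = π(0.0571)²/4 = 0.002561 m²; mean velocity V = Q/A = 0.0002117/0.002561 = 0.08266 m/s.
Reynolds number Re = ρVD/μ = 610 · 0.08266 · 0.0571 / 0.00013 = 2.215e+04.
Re > 4000 → turbulent. Smooth-pipe (Blasius): f = 0.316 Re^(-0.25) = 0.316/(2.215e+04)^0.25 = 0.0259.
Darcy-Weisbach: ΔP = f(L/D)(ρV²/2) = 0.0259·(442/0.0571)·(610·0.08266²/2) = 0.0259·7741·2.084 = 417.9 Pa.
ΔP = 417.9 Pa = 0.00418 bar.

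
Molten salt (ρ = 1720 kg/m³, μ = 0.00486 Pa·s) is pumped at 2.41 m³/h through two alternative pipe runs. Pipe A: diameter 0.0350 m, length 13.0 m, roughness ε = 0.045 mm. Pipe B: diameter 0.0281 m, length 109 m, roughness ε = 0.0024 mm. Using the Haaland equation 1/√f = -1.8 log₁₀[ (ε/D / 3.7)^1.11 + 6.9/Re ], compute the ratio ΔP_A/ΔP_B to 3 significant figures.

Pipe A: V = Q/A = 0.0006694/0.0009621 = 0.6958 m/s; Re = 8619; ε/D = 0.00129; Haaland → f = 0.03374; ΔP_A = f(L/D)(ρV²/2) = 5218 Pa.
Pipe B: V = Q/A = 0.0006694/0.0006202 = 1.079 m/s; Re = 1.074e+04; ε/D = 8.54e-05; Haaland → f = 0.03038; ΔP_B = f(L/D)(ρV²/2) = 1.181e+05 Pa.
ΔP_A/ΔP_B = 5218/1.181e+05 = 0.0442.

ΔP_A/ΔP_B ≈ 0.0442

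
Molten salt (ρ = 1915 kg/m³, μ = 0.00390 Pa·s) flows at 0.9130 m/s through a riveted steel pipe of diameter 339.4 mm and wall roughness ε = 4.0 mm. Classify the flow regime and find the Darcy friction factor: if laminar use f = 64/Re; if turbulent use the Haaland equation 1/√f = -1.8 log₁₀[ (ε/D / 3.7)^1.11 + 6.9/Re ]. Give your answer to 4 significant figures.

f ≈ 0.04052

Re = ρVD/μ = 1915·0.913·0.3394/0.0039 = 1.522e+05.
Re > 4000 → turbulent. ε/D = 0.004/0.3394 = 0.0118; Haaland: 1/√f = -1.8 log₁₀[0.00169 + 4.53e-05] = 4.968, so f = 0.04052.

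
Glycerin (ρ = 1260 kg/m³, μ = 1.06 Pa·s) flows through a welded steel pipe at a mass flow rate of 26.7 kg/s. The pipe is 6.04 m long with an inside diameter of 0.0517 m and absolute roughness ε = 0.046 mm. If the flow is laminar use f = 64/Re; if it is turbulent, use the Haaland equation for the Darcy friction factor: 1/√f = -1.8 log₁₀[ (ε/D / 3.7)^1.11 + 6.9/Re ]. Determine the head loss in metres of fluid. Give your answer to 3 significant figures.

h_f ≈ 62.6 m

A = πD²/4 = π(0.0517)²/4 = 0.002099 m²; mean velocity V = ṁ/(ρA) = 26.7/(1260 · 0.002099) = 10.09 m/s.
Reynolds number Re = ρVD/μ = 1260 · 10.09 · 0.0517 / 1.06 = 620.3.
Re < 2300 → laminar flow, so f = 64/Re = 64/620.3 = 0.1032 (the turbulent correlation is not needed).
Darcy-Weisbach: ΔP = f(L/D)(ρV²/2) = 0.1032·(6.04/0.0517)·(1260·10.09²/2) = 0.1032·116.8·6.419e+04 = 7.737e+05 Pa.
Head loss h_f = ΔP/(ρg) = 7.737e+05/(1260·9.81) = 62.6 m.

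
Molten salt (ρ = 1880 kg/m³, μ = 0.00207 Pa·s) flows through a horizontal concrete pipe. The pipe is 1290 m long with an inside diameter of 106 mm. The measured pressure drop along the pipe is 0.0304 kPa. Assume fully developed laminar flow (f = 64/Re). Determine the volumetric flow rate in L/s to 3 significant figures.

For laminar flow, f = 64/Re with Re = ρVD/μ, so Darcy-Weisbach reduces to ΔP = 32μLV/D². Solving for V: V = ΔP·D²/(32μL) = 30.4·(0.106)²/(32·0.00207·1290) = 0.003997 m/s.
Check: Re = ρVD/μ = 1880·0.003997·0.106/0.00207 = 384.8 < 2300, so the laminar assumption holds.
Q = V·A = 0.003997·(π/4·0.106²) = 3.528e-05 m³/s = 0.0353 L/s.

Q ≈ 0.0353 L/s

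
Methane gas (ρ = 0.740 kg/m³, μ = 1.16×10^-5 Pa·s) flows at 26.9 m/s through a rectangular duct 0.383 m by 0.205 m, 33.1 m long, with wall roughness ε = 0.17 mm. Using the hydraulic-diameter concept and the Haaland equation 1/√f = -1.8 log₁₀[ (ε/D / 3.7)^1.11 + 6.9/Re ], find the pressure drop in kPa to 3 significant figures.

ΔP ≈ 0.612 kPa

Hydraulic diameter D_h = 4A/P = 4·(0.383·0.205)/(2·(0.383+0.205)) = 0.3141/1.176 = 0.2671 m.
Re = ρVD_h/μ = 0.74·26.9·0.2671/1.16e-05 = 4.583e+05.
ε/D_h = 0.00017/0.2671 = 0.000637; Haaland gives 1/√f = -1.8 log₁₀[6.63e-05+1.51e-05] = 7.361, so f = 0.01845.
ΔP = f(L/D_h)(ρV²/2) = 0.01845·33.1/0.2671·267.7 = 612.4 Pa.
ΔP = 0.612 kPa.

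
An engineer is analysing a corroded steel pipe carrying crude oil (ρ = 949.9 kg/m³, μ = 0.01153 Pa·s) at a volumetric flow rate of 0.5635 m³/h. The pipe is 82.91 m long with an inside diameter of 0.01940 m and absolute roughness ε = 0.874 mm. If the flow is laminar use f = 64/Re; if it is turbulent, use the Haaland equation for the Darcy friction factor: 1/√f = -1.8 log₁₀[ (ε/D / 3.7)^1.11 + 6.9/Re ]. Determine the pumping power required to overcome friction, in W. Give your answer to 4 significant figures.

Q = 0.5635 m³/h = 0.5635/3600 = 0.0001565 m³/s.
Cross-sectional area A = πD²/4 = π(0.0194)²/4 = 0.0002956 m²; mean velocity V = Q/A = 0.0001565/0.0002956 = 0.5295 m/s.
Reynolds number Re = ρVD/μ = 949.9 · 0.5295 · 0.0194 / 0.0115 = 846.3.
Re < 2300 → laminar flow, so f = 64/Re = 64/846.3 = 0.07562 (the turbulent correlation is not needed).
Darcy-Weisbach: ΔP = f(L/D)(ρV²/2) = 0.07562·(82.91/0.0194)·(949.9·0.5295²/2) = 0.07562·4274·133.2 = 4.304e+04 Pa.
Pumping power P = QΔP = 0.0001565·4.304e+04 = 6.7371 W = 6.737 W.

P ≈ 6.737 W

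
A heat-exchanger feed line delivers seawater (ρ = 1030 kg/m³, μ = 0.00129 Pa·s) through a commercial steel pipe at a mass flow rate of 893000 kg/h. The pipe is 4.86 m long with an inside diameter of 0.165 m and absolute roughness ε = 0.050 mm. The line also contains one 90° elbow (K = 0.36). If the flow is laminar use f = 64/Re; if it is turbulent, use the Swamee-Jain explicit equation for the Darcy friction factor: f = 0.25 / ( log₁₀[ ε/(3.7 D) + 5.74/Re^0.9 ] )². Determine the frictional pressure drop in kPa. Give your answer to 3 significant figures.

ΔP ≈ 53.4 kPa

ṁ = 893000 kg/h = 893000/3600 = 248.1 kg/s.
A = πD²/4 = π(0.165)²/4 = 0.02138 m²; mean velocity V = ṁ/(ρA) = 248.1/(1030 · 0.02138) = 11.26 m/s.
Reynolds number Re = ρVD/μ = 1030 · 11.26 · 0.165 / 0.00129 = 1.484e+06.
Re > 4000 → turbulent. Relative roughness ε/D = 5e-05/0.165 = 0.000303. Swamee-Jain: f = 0.25/(log₁₀[0.000303/3.7 + 5.74/1.484e+06^0.9])² = 0.25/(log₁₀[8.19e-05 + 1.6e-05])² = 0.25/(-4.009)² = 0.01555.
Total minor-loss coefficient ΣK = 1·0.36 = 0.36.
ΔP = [f·L/D + ΣK]·(ρV²/2) = [0.01555·4.86/0.165 + 0.36]·(1030·11.26²/2) = [0.4581 + 0.36]·6.533e+04 = 5.345e+04 Pa.
ΔP = 5.345e+04 Pa = 53.4 kPa.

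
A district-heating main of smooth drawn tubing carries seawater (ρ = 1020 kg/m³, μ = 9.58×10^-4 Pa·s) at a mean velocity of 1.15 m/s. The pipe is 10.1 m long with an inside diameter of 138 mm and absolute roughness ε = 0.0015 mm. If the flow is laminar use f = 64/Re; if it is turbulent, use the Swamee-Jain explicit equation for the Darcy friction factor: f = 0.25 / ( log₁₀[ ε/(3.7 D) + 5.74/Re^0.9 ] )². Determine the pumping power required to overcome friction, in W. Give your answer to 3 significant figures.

P ≈ 13.7 W

Reynolds number Re = ρVD/μ = 1020 · 1.15 · 0.138 / 0.000958 = 1.69e+05.
Re > 4000 → turbulent. Relative roughness ε/D = 1.5e-06/0.138 = 1.09e-05. Swamee-Jain: f = 0.25/(log₁₀[1.09e-05/3.7 + 5.74/1.69e+05^0.9])² = 0.25/(log₁₀[2.94e-06 + 0.000113])² = 0.25/(-3.935)² = 0.01615.
Darcy-Weisbach: ΔP = f(L/D)(ρV²/2) = 0.01615·(10.1/0.138)·(1020·1.15²/2) = 0.01615·73.19·674.5 = 797 Pa.
Q = V·A = 1.15·0.01496 = 0.0172 m³/s.
Pumping power P = QΔP = 0.0172·797 = 13.71 W = 13.7 W.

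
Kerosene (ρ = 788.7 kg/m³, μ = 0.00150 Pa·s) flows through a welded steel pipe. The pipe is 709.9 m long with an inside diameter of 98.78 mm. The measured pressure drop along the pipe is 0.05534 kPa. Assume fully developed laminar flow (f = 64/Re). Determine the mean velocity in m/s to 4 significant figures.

V ≈ 0.01585 m/s

For laminar flow, f = 64/Re with Re = ρVD/μ, so Darcy-Weisbach reduces to ΔP = 32μLV/D². Solving for V: V = ΔP·D²/(32μL) = 55.34·(0.09878)²/(32·0.0015·709.9) = 0.01585 m/s.
Check: Re = ρVD/μ = 788.7·0.01585·0.09878/0.0015 = 823.1 < 2300, so the laminar assumption holds.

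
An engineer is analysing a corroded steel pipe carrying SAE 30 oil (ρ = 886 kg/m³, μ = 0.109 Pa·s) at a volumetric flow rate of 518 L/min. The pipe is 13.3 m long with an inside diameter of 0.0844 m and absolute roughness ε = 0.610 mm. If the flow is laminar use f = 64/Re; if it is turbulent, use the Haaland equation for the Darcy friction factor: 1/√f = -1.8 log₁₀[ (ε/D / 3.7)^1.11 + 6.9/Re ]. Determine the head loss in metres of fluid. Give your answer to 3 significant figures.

h_f ≈ 1.16 m

Q = 518 L/min = 518/60000 = 0.008633 m³/s.
Cross-sectional area A = πD²/4 = π(0.0844)²/4 = 0.005595 m²; mean velocity V = Q/A = 0.008633/0.005595 = 1.543 m/s.
Reynolds number Re = ρVD/μ = 886 · 1.543 · 0.0844 / 0.109 = 1059.
Re < 2300 → laminar flow, so f = 64/Re = 64/1059 = 0.06045 (the turbulent correlation is not needed).
Darcy-Weisbach: ΔP = f(L/D)(ρV²/2) = 0.06045·(13.3/0.0844)·(886·1.543²/2) = 0.06045·157.6·1055 = 1.005e+04 Pa.
Head loss h_f = ΔP/(ρg) = 1.005e+04/(886·9.81) = 1.16 m.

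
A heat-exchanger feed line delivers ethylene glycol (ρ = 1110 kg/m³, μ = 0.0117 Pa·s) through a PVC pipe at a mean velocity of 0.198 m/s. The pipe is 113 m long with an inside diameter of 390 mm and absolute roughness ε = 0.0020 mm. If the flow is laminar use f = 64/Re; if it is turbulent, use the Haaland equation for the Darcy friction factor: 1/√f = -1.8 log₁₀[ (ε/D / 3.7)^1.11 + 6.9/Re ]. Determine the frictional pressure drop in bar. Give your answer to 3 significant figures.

ΔP ≈ 0.00213 bar

Reynolds number Re = ρVD/μ = 1110 · 0.198 · 0.39 / 0.0117 = 7326.
Re > 4000 → turbulent. Relative roughness ε/D = 2e-06/0.39 = 5.13e-06. Haaland: 1/√f = -1.8 log₁₀[(5.13e-06/3.7)^1.11 + 6.9/7326] = -1.8 log₁₀[3.14e-07 + 0.000942] = 5.447, so f = 0.03371.
Darcy-Weisbach: ΔP = f(L/D)(ρV²/2) = 0.03371·(113/0.39)·(1110·0.198²/2) = 0.03371·289.7·21.76 = 212.5 Pa.
ΔP = 212.5 Pa = 0.00213 bar.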